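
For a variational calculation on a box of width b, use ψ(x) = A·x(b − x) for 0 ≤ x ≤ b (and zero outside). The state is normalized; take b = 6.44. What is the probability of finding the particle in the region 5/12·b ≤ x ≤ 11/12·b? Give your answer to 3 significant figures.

|ψ|² is the probability density, so P = ∫_{5/12·b}^{11/12·b} |ψ|² dx.
Since A² = 1/(b^5/30), this is the region integral divided by the full normalization integral.
In terms of u = x/b (A² and the length scale cancel between numerator and denominator), P = [∫_{5/12}^{11/12} u^2·(1 - u)^2 du] / [∫_{0}^{1} u^2·(1 - u)^2 du].
An antiderivative of u^2·(1 - u)^2 is u^3·(6·u^2 - 15·u + 10)/30; evaluating from 5/12 to 11/12 gives ≈ 0.021610, while the full integral is 1/30.
Evaluating gives P = 4481/6912.

P ≈ 0.648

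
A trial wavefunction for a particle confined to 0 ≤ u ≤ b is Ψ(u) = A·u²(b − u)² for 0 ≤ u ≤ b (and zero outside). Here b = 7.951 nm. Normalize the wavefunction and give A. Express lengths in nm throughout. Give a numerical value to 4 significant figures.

Normalization requires ∫|Ψ|² du = 1, integrated from 0 to b.
Carrying out the integral gives A² · b^9/630.
So A² = (b^9/630)^(−1).
With b = 7.951: A² = 0.0000049607 and A = 0.0022273.

A ≈ 0.002227 nm^(-9/2)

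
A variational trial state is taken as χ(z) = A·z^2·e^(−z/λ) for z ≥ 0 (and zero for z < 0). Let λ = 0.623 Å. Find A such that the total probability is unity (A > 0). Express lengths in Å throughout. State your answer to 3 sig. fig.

Require ∫ |χ|² dz = 1 over the whole domain.
Recall ∫₀^∞ z^m e^(−z/β) dz = m!·β^(m+1), with χ = A·z^2·e^(−z/λ), the integral evaluates to A²·[3·λ^5/4].
Setting this equal to 1 gives A² = 1/(3·λ^5/4).
Substituting λ = 0.623 gives A² = 14.21, so A = 3.769.

A ≈ 3.77 Å^(-5/2)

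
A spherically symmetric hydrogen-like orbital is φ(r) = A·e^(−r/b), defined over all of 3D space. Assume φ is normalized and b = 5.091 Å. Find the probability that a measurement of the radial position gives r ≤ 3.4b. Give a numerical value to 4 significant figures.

P ≈ 0.9656

P = ∫ |φ|² 4πr² dr over r ≤ 3.4b.
Normalization gives A² = 1/(π·b^3).
Let u = r/b; then A², 4π and the length scale all cancel, so P = ∫_{0}^{3.4} u^2·e^(-2·u) du ÷ ∫_{0}^{∞} u^2·e^(-2·u) du.
With ∫ u^2·e^(-2·u) du = -(2·u^2 + 2·u + 1)·e^(-2·u)/4 + C, the region integral is 1/4 - 773·e^(-34/5)/100 and the full one is 1/4.
This evaluates to P = 0.96556.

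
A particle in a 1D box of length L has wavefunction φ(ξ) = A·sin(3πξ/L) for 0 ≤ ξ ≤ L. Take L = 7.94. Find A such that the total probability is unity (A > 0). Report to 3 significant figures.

A ≈ 0.502

Require ∫ |φ|² dξ = 1 over the whole domain.
The integral (without the A² prefactor) comes out to L/2.
So A² = (L/2)^(−1).
With L = 7.94: A² = 0.2519 and A = 0.5019.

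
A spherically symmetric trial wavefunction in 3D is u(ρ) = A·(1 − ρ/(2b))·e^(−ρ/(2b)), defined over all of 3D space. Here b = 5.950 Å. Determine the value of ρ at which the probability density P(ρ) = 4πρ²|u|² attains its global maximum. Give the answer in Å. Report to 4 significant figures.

The maximum of P(ρ) = 4πρ²|u|² occurs where its derivative vanishes.
Solving yields ρ = b·(√(5) + 3).
With b = 5.950, the most probable radial distance is 31.155 Å.

ρ ≈ 31.15 Å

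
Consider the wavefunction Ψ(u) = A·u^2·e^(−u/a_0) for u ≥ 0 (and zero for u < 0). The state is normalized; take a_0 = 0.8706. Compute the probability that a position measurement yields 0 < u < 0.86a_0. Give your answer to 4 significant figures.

P ≈ 0.03090

P = ∫_{0}^{0.86a_0} |Ψ(u)|² du.
The normalization integral ∫|Ψ|²du over the whole domain equals 3·a_0^5/4·A², and A² cancels in the ratio.
Let t = u/a_0; then A² and the length scale cancel, so P = ∫_{0}^{0.86} t^4·e^(-2·t) dt ÷ ∫_{0}^{∞} t^4·e^(-2·t) dt.
With ∫ t^4·e^(-2·t) dt = -(t^4/2 + t^3 + 3·t^2/2 + 3·t/2 + 3/4)·e^(-2·t) + C, the region integral is ≈ 0.0231777 and the full one is 3/4.
Evaluating gives P = 0.030904.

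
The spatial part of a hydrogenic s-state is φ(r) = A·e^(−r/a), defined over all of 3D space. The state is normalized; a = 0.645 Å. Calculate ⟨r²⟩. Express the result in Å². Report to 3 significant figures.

The expectation value is the |φ|²-weighted average of r^2: ∫ r^2|φ|² 4πr² dr.
With ∫₀^∞ r^4 e^(−αr) dr = 4!/α^5, the ratio of the moment integral to the normalization integral gives ⟨r²⟩ = 3·a^2.
Putting a = 0.645 gives 1.248.

⟨r^2⟩ ≈ 1.25 Å^2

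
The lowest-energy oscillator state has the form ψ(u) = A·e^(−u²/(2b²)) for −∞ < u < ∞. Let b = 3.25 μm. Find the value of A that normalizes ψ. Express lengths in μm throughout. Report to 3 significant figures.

The normalization condition is ∫|ψ|² du = 1 from −∞ to ∞.
With ψ = A·e^(−u²/(2b²)), the integral evaluates to A²·[√(π)·b].
Substituting b = 3.25 gives A² = 0.1736, so A = 0.4166.

A ≈ 0.417 μm^(-1/2)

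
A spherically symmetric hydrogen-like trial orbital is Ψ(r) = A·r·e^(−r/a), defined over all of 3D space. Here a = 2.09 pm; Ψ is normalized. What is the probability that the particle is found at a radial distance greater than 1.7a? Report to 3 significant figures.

P = ∫ |Ψ|² 4πr² dr over r > 1.7a.
Normalization gives A² = 1/(3·π·a^5).
Let u = r/a; then A², 4π and the length scale all cancel, so P = ∫_{1.7}^{∞} u^4·e^(-2·u) du ÷ ∫_{0}^{∞} u^4·e^(-2·u) du.
With ∫ u^4·e^(-2·u) du = -(u^4/2 + u^3 + 3·u^2/2 + 3·u/2 + 3/4)·e^(-2·u) + C, the region integral is ≈ 0.55814 and the full one is 3/4.
Taking the ratio yields P = 0.7442.

P ≈ 0.744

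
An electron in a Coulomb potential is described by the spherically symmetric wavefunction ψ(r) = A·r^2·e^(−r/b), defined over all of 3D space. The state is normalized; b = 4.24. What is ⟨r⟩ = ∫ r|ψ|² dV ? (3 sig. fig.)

⟨r⟩ ≈ 14.8

The expectation value is the |ψ|²-weighted average of r: ∫ r|ψ|² 4πr² dr.
The ratio of the moment integral to the normalization integral gives ⟨r⟩ = 7·b/2.
With b = 4.24, ⟨r⟩ = 14.84.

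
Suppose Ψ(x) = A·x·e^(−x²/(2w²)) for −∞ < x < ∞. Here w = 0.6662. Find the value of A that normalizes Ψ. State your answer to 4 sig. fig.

Normalization requires ∫|Ψ|² dx = 1, integrated from −∞ to ∞.
The integral (without the A² prefactor) comes out to √(π)·w^3/2.
Setting this equal to 1 gives A² = 1/(√(π)·w^3/2).
Substituting w = 0.6662 gives A² = 3.8163, so A = 1.9535.

A ≈ 1.954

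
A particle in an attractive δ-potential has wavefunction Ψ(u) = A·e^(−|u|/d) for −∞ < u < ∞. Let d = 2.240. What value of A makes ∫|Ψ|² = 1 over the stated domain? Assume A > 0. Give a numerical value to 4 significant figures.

A ≈ 0.6682

Require ∫ |Ψ|² du = 1 over the whole domain.
The integral (without the A² prefactor) comes out to d.
So A² = (d)^(−1).
Plugging in d = 2.240 yields A = 0.66815.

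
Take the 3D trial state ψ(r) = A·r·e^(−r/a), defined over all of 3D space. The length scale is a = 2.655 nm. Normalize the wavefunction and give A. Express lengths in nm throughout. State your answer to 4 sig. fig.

Normalization requires ∫|ψ|² 4πr² dr = 1, integrated from 0 to ∞.
The angular integral contributes 4π, leaving ∫₀^∞ r²|ψ|² dr.
Recall ∫₀^∞ r^m e^(−r/β) dr = m!·β^(m+1), ∫|ψ|² 4πr² dr = A²·(3·π·a^5).
So A² = (3·π·a^5)^(−1).
Plugging in a = 2.655 yields A = 0.028360.

A ≈ 0.02836 nm^(-5/2)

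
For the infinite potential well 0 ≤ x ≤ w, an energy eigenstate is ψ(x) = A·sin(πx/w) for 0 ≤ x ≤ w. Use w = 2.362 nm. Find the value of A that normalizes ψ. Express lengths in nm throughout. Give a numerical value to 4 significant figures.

A ≈ 0.9202 nm^(-1/2)

Normalization requires ∫|ψ|² dx = 1, integrated from 0 to w.
Using sin²θ = (1 − cos 2θ)/2, with ψ = A·sin(πx/w), the integral evaluates to A²·[w/2].
So A² = (w/2)^(−1).
With w = 2.362: A² = 0.84674 and A = 0.92018.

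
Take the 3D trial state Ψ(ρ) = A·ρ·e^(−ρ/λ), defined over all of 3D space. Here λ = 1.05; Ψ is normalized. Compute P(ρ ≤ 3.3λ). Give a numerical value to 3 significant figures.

Integrate the radial probability density 4πρ²|Ψ|² over ρ ≤ 3.3λ.
A² is fixed by ∫₀^∞ 4πρ²|Ψ|² dρ = 1, i.e. A² = (3·π·λ^5)^(−1).
In terms of u = ρ/λ (A², 4π and the length scale all cancel between numerator and denominator), P = [∫_{0}^{3.3} u^4·e^(-2·u) du] / [∫_{0}^{∞} u^4·e^(-2·u) du].
An antiderivative of u^4·e^(-2·u) is -(u^4/2 + u^3 + 3·u^2/2 + 3·u/2 + 3/4)·e^(-2·u); evaluating from 0 to 3.3 gives ≈ 0.59047, while the full integral is 3/4.
This evaluates to P = 0.7873.

P ≈ 0.787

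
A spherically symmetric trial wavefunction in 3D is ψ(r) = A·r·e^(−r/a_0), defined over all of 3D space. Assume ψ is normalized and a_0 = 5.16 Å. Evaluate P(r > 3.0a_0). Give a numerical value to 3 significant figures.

With dV = 4πr²dr, the probability is ∫|ψ|² dV over r > 3.0a_0.
A² is fixed by ∫₀^∞ 4πr²|ψ|² dr = 1, i.e. A² = (3·π·a_0^5)^(−1).
Let u = r/a_0; then A², 4π and the length scale all cancel, so P = ∫_{3.0}^{∞} u^4·e^(-2·u) du ÷ ∫_{0}^{∞} u^4·e^(-2·u) du.
With ∫ u^4·e^(-2·u) du = -(u^4/2 + u^3 + 3·u^2/2 + 3·u/2 + 3/4)·e^(-2·u) + C, the region integral is 345·e^(-6)/4 and the full one is 3/4.
The region integral divided by the full integral gives P = 0.2851.

P ≈ 0.285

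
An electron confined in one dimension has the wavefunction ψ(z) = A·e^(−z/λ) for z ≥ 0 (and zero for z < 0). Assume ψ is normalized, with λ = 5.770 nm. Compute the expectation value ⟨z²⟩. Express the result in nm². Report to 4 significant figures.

⟨z^2⟩ ≈ 16.65 nm^2

⟨z²⟩ = ∫ z^2 |ψ|² dz over the full domain.
Since the A² factors cancel between numerator and denominator, ⟨z²⟩ = λ^2/2.
Putting λ = 5.770 gives 16.646.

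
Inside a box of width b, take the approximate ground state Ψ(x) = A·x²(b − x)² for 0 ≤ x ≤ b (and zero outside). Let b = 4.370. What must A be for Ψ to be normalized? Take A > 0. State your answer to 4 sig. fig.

Require ∫ |Ψ|² dx = 1 over the whole domain.
Expanding the polynomial and integrating term by term, ∫|Ψ|² dx = A²·(b^9/630).
So A² = (b^9/630)^(−1).
With b = 4.370: A² = 0.0010839 and A = 0.032923.

A ≈ 0.03292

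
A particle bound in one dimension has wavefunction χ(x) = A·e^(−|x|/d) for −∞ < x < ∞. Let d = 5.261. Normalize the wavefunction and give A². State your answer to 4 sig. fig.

A^2 ≈ 0.1901

Require ∫ |χ|² dx = 1 over the whole domain.
Recall ∫₀^∞ x^m e^(−x/β) dx = m!·β^(m+1), carrying out the integral gives A² · d.
So A² = (d)^(−1).
Plugging in d = 5.261 yields A = 0.43598.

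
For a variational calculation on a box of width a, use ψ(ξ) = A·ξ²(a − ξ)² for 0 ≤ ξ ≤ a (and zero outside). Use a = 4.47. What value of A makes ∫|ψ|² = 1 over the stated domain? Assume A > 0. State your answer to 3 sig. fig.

Require ∫ |ψ|² dξ = 1 over the whole domain.
The integral (without the A² prefactor) comes out to a^9/630.
Hence A² = 1/[a^9/630].
With a = 4.47: A² = 0.0008842 and A = 0.02974.

A ≈ 0.0297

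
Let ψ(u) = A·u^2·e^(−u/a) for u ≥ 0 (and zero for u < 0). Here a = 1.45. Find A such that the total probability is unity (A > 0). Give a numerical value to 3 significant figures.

Normalization requires ∫|ψ|² du = 1, integrated from 0 to ∞.
With ∫₀^∞ u^4 e^(−αu) du = 4!/α^5, with ψ = A·u^2·e^(−u/a), the integral evaluates to A²·[3·a^5/4].
Setting this equal to 1 gives A² = 1/(3·a^5/4).
With a = 1.45: A² = 0.2080 and A = 0.4561.

A ≈ 0.456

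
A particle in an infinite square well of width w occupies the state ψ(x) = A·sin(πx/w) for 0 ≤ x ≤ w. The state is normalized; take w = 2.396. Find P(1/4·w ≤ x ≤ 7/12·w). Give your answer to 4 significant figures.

P ≈ 0.5721

The probability is P = ∫ |ψ|² dx over [1/4·w, 7/12·w].
Since A² = 1/(w/2), this is the region integral divided by the full normalization integral.
Let u = x/w; then A² and the length scale cancel, so P = ∫_{1/4}^{7/12} sin(π·u)^2 du ÷ ∫_{0}^{1} sin(π·u)^2 du.
An antiderivative of sin(π·u)^2 is u/2 - sin(2·π·u)/(4·π); evaluating from 1/4 to 7/12 gives 3/(8·π) + 1/6, while the full integral is 1/2.
Evaluating gives P = (9 + 4·π)/(12·π).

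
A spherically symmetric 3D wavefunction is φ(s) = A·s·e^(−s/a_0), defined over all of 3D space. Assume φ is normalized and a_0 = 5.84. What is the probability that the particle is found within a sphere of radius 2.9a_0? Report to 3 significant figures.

P ≈ 0.687

With dV = 4πs²ds, the probability is ∫|φ|² dV over s ≤ 2.9a_0.
The full normalization integral is A²·[3·π·a_0^5] = 1, fixing A².
In terms of u = s/a_0 (A², 4π and the length scale all cancel between numerator and denominator), P = [∫_{0}^{2.9} u^4·e^(-2·u) du] / [∫_{0}^{∞} u^4·e^(-2·u) du].
Using ∫ u^4·e^(-2·u) du = -(u^4/2 + u^3 + 3·u^2/2 + 3·u/2 + 3/4)·e^(-2·u), the numerator is ≈ 0.51546 and the denominator is 3/4.
This evaluates to P = 0.6873.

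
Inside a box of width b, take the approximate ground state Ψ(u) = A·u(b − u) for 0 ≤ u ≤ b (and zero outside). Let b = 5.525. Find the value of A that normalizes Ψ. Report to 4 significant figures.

Require ∫ |Ψ|² du = 1 over the whole domain.
With Ψ = A·u(b − u), the integral evaluates to A²·[b^5/30].
So A² = (b^5/30)^(−1).
Plugging in b = 5.525 yields A = 0.076336.

A ≈ 0.07634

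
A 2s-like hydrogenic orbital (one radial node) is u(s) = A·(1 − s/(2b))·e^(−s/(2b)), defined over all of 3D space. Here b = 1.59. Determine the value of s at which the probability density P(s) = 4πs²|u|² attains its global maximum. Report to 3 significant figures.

s ≈ 8.33

The maximum of P(s) = 4πs²|u|² occurs where its derivative vanishes.
Solving yields s = b·(√(5) + 3).
With b = 1.59, the most probable radial distance is 8.325.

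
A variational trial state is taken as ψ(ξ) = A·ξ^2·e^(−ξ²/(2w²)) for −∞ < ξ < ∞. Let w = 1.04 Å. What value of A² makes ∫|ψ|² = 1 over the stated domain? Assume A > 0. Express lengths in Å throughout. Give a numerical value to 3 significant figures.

Normalization requires ∫|ψ|² dξ = 1, integrated from −∞ to ∞.
Differentiating ∫e^(−αξ²) dξ = √(π/α) under α to get the higher moments, the integral (without the A² prefactor) comes out to 3·√(π)·w^5/4.
Plugging in w = 1.04 yields A = 0.7863.

A^2 ≈ 0.618 Å^(-5)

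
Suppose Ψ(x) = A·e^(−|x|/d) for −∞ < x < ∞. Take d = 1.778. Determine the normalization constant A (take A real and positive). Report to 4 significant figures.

Require ∫ |Ψ|² dx = 1 over the whole domain.
Recall ∫₀^∞ x^m e^(−x/β) dx = m!·β^(m+1), carrying out the integral gives A² · d.
So A² = (d)^(−1).
Substituting d = 1.778 gives A² = 0.56243, so A = 0.74995.

A ≈ 0.7500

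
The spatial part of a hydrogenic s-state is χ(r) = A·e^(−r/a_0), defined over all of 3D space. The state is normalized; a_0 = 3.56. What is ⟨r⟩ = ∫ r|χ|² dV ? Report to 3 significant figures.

The expectation value is the |χ|²-weighted average of r: ∫ r|χ|² 4πr² dr.
The ratio of the moment integral to the normalization integral gives ⟨r⟩ = 3·a_0/2.
With a_0 = 3.56, ⟨r⟩ = 5.340.

⟨r⟩ ≈ 5.34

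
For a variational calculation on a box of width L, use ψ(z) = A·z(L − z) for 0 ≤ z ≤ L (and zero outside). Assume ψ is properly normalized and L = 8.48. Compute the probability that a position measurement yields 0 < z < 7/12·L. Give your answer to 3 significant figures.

P = ∫_{0}^{7/12·L} |ψ(z)|² dz.
The normalization integral ∫|ψ|²dz over the whole domain equals L^5/30·A², and A² cancels in the ratio.
Let u = z/L; then A² and the length scale cancel, so P = ∫_{0}^{7/12} u^2·(1 - u)^2 du ÷ ∫_{0}^{1} u^2·(1 - u)^2 du.
With ∫ u^2·(1 - u)^2 du = u^3·(6·u^2 - 15·u + 10)/30 + C, the region integral is ≈ 0.021779 and the full one is 1/30.
This works out to P = 0.6534.

P ≈ 0.653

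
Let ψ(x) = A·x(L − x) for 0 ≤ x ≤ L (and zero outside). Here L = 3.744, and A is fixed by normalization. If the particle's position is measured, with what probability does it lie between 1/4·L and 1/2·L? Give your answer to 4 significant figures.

P ≈ 0.3965

The probability is P = ∫ |ψ|² dx over [1/4·L, 1/2·L].
Since A² = 1/(L^5/30), this is the region integral divided by the full normalization integral.
In terms of u = x/L (A² and the length scale cancel between numerator and denominator), P = [∫_{1/4}^{1/2} u^2·(1 - u)^2 du] / [∫_{0}^{1} u^2·(1 - u)^2 du].
With ∫ u^2·(1 - u)^2 du = u^3·(6·u^2 - 15·u + 10)/30 + C, the region integral is ≈ 0.0132161 and the full one is 1/30.
Evaluating gives P = 203/512.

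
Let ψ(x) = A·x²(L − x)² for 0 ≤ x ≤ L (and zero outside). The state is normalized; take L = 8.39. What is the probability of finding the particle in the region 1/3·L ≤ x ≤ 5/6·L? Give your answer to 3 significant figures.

P ≈ 0.846

P = ∫_{1/3·L}^{5/6·L} |ψ(x)|² dx.
The normalization integral ∫|ψ|²dx over the whole domain equals L^9/630·A², and A² cancels in the ratio.
Let u = x/L; then A² and the length scale cancel, so P = ∫_{1/3}^{5/6} u^4·(1 - u)^4 du ÷ ∫_{0}^{1} u^4·(1 - u)^4 du.
Using ∫ u^4·(1 - u)^4 du = u^5·(70·u^4 - 315·u^3 + 540·u^2 - 420·u + 126)/630, the numerator is ≈ 0.0013432 and the denominator is 1/630.
The result is P = 0.8462.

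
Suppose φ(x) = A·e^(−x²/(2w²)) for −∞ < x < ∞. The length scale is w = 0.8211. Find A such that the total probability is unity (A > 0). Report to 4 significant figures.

Normalization requires ∫|φ|² dx = 1, integrated from −∞ to ∞.
∫|φ|² dx = A²·(√(π)·w).
So A² = (√(π)·w)^(−1).
Plugging in w = 0.8211 yields A = 0.82892.

A ≈ 0.8289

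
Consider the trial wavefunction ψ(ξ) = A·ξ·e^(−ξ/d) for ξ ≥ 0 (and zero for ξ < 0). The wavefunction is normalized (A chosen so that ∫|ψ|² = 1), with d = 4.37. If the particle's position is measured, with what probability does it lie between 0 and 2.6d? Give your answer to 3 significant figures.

The probability is P = ∫ |ψ|² dξ over [0, 2.6d].
The normalization integral ∫|ψ|²dξ over the whole domain equals d^3/4·A², and A² cancels in the ratio.
Let u = ξ/d; then A² and the length scale cancel, so P = ∫_{0}^{2.6} u^2·e^(-2·u) du ÷ ∫_{0}^{∞} u^2·e^(-2·u) du.
With ∫ u^2·e^(-2·u) du = -(2·u^2 + 2·u + 1)·e^(-2·u)/4 + C, the region integral is 1/4 - 493·e^(-26/5)/100 and the full one is 1/4.
The result is P = 0.8912.

P ≈ 0.891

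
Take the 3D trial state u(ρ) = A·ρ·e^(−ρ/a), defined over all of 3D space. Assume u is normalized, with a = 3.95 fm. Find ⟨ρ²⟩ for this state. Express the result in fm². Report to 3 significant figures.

⟨ρ²⟩ = ∫ ρ^2 |u|² 4πρ² dρ over the full domain.
The ratio of the moment integral to the normalization integral gives ⟨ρ²⟩ = 15·a^2/2.
With a = 3.95, ⟨ρ^2⟩ = 117.0.

⟨ρ^2⟩ ≈ 117 fm^2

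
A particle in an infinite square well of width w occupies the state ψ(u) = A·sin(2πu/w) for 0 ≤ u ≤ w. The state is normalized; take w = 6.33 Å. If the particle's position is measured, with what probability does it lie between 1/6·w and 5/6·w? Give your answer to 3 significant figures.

P ≈ 0.804

The probability is P = ∫ |ψ|² du over [1/6·w, 5/6·w].
The normalization integral ∫|ψ|²du over the whole domain equals w/2·A², and A² cancels in the ratio.
Let t = u/w; then A² and the length scale cancel, so P = ∫_{1/6}^{5/6} sin(2·π·t)^2 dt ÷ ∫_{0}^{1} sin(2·π·t)^2 dt.
Using ∫ sin(2·π·t)^2 dt = t/2 - sin(4·π·t)/(8·π), the numerator is √(3)/(8·π) + 1/3 and the denominator is 1/2.
Taking the ratio, P = √(3)/(4·π) + 2/3.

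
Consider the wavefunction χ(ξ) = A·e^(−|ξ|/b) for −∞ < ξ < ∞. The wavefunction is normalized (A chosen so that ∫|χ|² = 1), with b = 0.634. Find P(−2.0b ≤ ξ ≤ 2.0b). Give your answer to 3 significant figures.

P ≈ 0.982

|χ|² is the probability density, so P = ∫_{−2.0b}^{2.0b} |χ|² dξ.
Since A² = 1/(b), this is the region integral divided by the full normalization integral.
Both integrals are even about ξ = 0, so only the ξ ≥ 0 halves are needed (the factors of 2 cancel). Let u = ξ/b; then A² and the length scale cancel, so P = ∫_{0}^{2.0} e^(-2·u) du ÷ ∫_{0}^{∞} e^(-2·u) du.
An antiderivative of e^(-2·u) is -e^(-2·u)/2; evaluating from 0 to 2.0 gives 1/2 - e^(-4)/2, while the full integral is 1/2.
The result is P = 0.9817.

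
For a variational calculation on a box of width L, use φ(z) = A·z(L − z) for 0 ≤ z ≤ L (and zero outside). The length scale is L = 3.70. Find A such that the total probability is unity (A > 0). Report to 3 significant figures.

The normalization condition is ∫|φ|² dz = 1 from 0 to L.
With φ = A·z(L − z), the integral evaluates to A²·[L^5/30].
Hence A² = 1/[L^5/30].
Substituting L = 3.70 gives A² = 0.04326, so A = 0.2080.

A ≈ 0.208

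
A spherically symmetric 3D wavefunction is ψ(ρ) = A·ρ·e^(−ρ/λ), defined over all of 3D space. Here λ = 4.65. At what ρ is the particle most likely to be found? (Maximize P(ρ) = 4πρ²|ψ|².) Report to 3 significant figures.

Differentiate P(ρ) = 4πρ²|ψ|² with respect to ρ and set to zero.
This gives ρ = 2·λ.
With λ = 4.65, the most probable radial distance is 9.300.

ρ ≈ 9.30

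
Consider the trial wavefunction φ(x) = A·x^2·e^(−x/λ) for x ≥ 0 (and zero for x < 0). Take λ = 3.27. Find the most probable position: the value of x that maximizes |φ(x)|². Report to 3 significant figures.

The maximum of |φ(x)|² occurs where its derivative vanishes.
This gives x = 2·λ.
With λ = 3.27, the most probable position is 6.540.

x ≈ 6.54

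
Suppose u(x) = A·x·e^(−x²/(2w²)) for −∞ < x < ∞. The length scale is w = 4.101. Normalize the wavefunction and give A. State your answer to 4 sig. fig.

We need A² ∫|f|² dx = 1, taking the integral from −∞ to ∞.
Using the Gaussian integral ∫_{−∞}^{∞} e^(−αx²) dx = √(π/α), the integral (without the A² prefactor) comes out to √(π)·w^3/2.
Substituting w = 4.101 gives A² = 0.016360, so A = 0.12791.

A ≈ 0.1279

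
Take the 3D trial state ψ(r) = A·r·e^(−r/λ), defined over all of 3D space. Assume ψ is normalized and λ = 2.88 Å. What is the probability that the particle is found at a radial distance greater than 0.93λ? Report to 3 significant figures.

P ≈ 0.959

Integrate the radial probability density 4πr²|ψ|² over r > 0.93λ.
Normalization gives A² = 1/(3·π·λ^5).
In terms of u = r/λ (A², 4π and the length scale all cancel between numerator and denominator), P = [∫_{0.93}^{∞} u^4·e^(-2·u) du] / [∫_{0}^{∞} u^4·e^(-2·u) du].
Using ∫ u^4·e^(-2·u) du = -(u^4/2 + u^3 + 3·u^2/2 + 3·u/2 + 3/4)·e^(-2·u), the numerator is ≈ 0.71932 and the denominator is 3/4.
This evaluates to P = 0.9591.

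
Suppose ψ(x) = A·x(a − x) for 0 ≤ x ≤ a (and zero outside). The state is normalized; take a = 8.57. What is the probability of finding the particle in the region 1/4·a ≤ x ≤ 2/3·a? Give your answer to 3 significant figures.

|ψ|² is the probability density, so P = ∫_{1/4·a}^{2/3·a} |ψ|² dx.
Since A² = 1/(a^5/30), this is the region integral divided by the full normalization integral.
In terms of u = x/a (A² and the length scale cancel between numerator and denominator), P = [∫_{1/4}^{2/3} u^2·(1 - u)^2 du] / [∫_{0}^{1} u^2·(1 - u)^2 du].
Using ∫ u^2·(1 - u)^2 du = u^3·(6·u^2 - 15·u + 10)/30, the numerator is ≈ 0.022887 and the denominator is 1/30.
The result is P = 0.6866.

P ≈ 0.687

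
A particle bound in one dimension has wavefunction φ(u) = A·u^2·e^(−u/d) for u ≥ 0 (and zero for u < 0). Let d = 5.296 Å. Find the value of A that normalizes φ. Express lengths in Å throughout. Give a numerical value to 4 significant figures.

The normalization condition is ∫|φ|² du = 1 from 0 to ∞.
∫|φ|² du = A²·(3·d^5/4).
So A² = (3·d^5/4)^(−1).
With d = 5.296: A² = 0.00032004 and A = 0.017890.

A ≈ 0.01789 Å^(-5/2)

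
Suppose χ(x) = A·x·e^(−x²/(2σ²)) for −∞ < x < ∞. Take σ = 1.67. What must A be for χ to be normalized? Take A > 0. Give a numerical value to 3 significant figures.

A ≈ 0.492

Normalization requires ∫|χ|² dx = 1, integrated from −∞ to ∞.
With χ = A·x·e^(−x²/(2σ²)), the integral evaluates to A²·[√(π)·σ^3/2].
Setting this equal to 1 gives A² = 1/(√(π)·σ^3/2).
Plugging in σ = 1.67 yields A = 0.4922.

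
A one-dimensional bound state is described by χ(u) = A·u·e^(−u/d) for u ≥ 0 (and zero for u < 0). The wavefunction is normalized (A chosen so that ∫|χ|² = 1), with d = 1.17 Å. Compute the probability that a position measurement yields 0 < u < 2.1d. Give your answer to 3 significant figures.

P ≈ 0.790

|χ|² is the probability density, so P = ∫_{0}^{2.1d} |χ|² du.
Since A² = 1/(d^3/4), this is the region integral divided by the full normalization integral.
Substituting t = u/d, A² and the length scale cancel in the ratio: P = ∫_{0}^{2.1} t^2·e^(-2·t) dt / ∫_{0}^{∞} t^2·e^(-2·t) dt.
An antiderivative of t^2·e^(-2·t) is -(2·t^2 + 2·t + 1)·e^(-2·t)/4; evaluating from 0 to 2.1 gives 1/4 - 701·e^(-21/5)/200, while the full integral is 1/4.
Taking the ratio, P = 0.7898.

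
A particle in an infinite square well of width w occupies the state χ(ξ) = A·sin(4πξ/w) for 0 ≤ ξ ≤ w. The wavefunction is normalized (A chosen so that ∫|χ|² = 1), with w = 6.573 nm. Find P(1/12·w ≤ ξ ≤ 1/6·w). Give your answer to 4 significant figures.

P ≈ 0.1522

The probability is P = ∫ |χ|² dξ over [1/12·w, 1/6·w].
Since A² = 1/(w/2), this is the region integral divided by the full normalization integral.
In terms of u = ξ/w (A² and the length scale cancel between numerator and denominator), P = [∫_{1/12}^{1/6} sin(4·π·u)^2 du] / [∫_{0}^{1} sin(4·π·u)^2 du].
Using ∫ sin(4·π·u)^2 du = u/2 - sin(4·π·u)·cos(4·π·u)/(8·π), the numerator is √(3)/(16·π) + 1/24 and the denominator is 1/2.
Evaluating gives P = (√(3)/8 + π/12)/π.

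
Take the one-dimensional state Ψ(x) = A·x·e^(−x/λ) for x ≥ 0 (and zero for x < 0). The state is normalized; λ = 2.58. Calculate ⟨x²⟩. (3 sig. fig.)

⟨x^2⟩ ≈ 20.0

The expectation value is the |Ψ|²-weighted average of x^2: ∫ x^2|Ψ|² dx.
With ∫₀^∞ x^4 e^(−αx) dx = 4!/α^5, the ratio of the moment integral to the normalization integral gives ⟨x²⟩ = 3·λ^2.
Putting λ = 2.58 gives 19.97.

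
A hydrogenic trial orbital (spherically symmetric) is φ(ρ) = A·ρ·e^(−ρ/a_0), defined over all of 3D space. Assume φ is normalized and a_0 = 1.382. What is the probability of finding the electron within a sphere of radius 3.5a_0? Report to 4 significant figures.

P ≈ 0.8270

With dV = 4πρ²dρ, the probability is ∫|φ|² dV over ρ ≤ 3.5a_0.
A² is fixed by ∫₀^∞ 4πρ²|φ|² dρ = 1, i.e. A² = (3·π·a_0^5)^(−1).
Let u = ρ/a_0; then A², 4π and the length scale all cancel, so P = ∫_{0}^{3.5} u^4·e^(-2·u) du ÷ ∫_{0}^{∞} u^4·e^(-2·u) du.
Using ∫ u^4·e^(-2·u) du = -(u^4/2 + u^3 + 3·u^2/2 + 3·u/2 + 3/4)·e^(-2·u), the numerator is 3/4 - 4553·e^(-7)/32 and the denominator is 3/4.
Taking the ratio yields P = 0.82701.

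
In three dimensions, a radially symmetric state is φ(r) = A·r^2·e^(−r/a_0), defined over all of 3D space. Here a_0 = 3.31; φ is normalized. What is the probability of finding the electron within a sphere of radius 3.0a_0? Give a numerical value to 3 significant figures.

P = ∫ |φ|² 4πr² dr over r ≤ 3.0a_0.
The full normalization integral is A²·[45·π·a_0^7/2] = 1, fixing A².
Let u = r/a_0; then A², 4π and the length scale all cancel, so P = ∫_{0}^{3.0} u^6·e^(-2·u) du ÷ ∫_{0}^{∞} u^6·e^(-2·u) du.
With ∫ u^6·e^(-2·u) du = -(4·u^6 + 12·u^5 + 30·u^4 + 60·u^3 + 90·u^2 + 90·u + 45)·e^(-2·u)/8 + C, the region integral is ≈ 2.2145 and the full one is 45/8.
Taking the ratio yields P = 0.3937.

P ≈ 0.394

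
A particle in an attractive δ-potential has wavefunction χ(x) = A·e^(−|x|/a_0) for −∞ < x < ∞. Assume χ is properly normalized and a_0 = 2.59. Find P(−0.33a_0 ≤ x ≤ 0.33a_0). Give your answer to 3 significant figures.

P ≈ 0.483

P = ∫_{−0.33a_0}^{0.33a_0} |χ(x)|² dx.
With A² fixed by ∫|χ|² = 1, i.e. A² = (a_0)^(−1), substitute and integrate.
Both integrals are even about x = 0, so only the x ≥ 0 halves are needed (the factors of 2 cancel). Substituting u = x/a_0, A² and the length scale cancel in the ratio: P = ∫_{0}^{0.33} e^(-2·u) du / ∫_{0}^{∞} e^(-2·u) du.
An antiderivative of e^(-2·u) is -e^(-2·u)/2; evaluating from 0 to 0.33 gives 1/2 - e^(-33/50)/2, while the full integral is 1/2.
Evaluating gives P = 0.4831.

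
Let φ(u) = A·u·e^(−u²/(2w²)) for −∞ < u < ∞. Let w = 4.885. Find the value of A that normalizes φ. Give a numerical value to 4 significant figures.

Require ∫ |φ|² du = 1 over the whole domain.
Carrying out the integral gives A² · √(π)·w^3/2.
Setting this equal to 1 gives A² = 1/(√(π)·w^3/2).
Plugging in w = 4.885 yields A = 0.098385.

A ≈ 0.09839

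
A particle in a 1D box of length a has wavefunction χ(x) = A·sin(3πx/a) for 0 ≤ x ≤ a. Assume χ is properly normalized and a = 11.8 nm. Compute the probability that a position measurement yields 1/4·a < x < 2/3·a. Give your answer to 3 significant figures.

P ≈ 0.364

The probability is P = ∫ |χ|² dx over [1/4·a, 2/3·a].
With A² fixed by ∫|χ|² = 1, i.e. A² = (a/2)^(−1), substitute and integrate.
In terms of u = x/a (A² and the length scale cancel between numerator and denominator), P = [∫_{1/4}^{2/3} sin(3·π·u)^2 du] / [∫_{0}^{1} sin(3·π·u)^2 du].
Using ∫ sin(3·π·u)^2 du = u/2 - sin(6·π·u)/(12·π), the numerator is 5/24 - 1/(12·π) and the denominator is 1/2.
Taking the ratio, P = (-2 + 5·π)/(12·π).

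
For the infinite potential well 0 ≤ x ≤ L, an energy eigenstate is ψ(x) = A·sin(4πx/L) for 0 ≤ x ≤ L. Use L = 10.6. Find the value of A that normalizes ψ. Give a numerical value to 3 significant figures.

The normalization condition is ∫|ψ|² dx = 1 from 0 to L.
Carrying out the integral gives A² · L/2.
Setting this equal to 1 gives A² = 1/(L/2).
Plugging in L = 10.6 yields A = 0.4344.

A ≈ 0.434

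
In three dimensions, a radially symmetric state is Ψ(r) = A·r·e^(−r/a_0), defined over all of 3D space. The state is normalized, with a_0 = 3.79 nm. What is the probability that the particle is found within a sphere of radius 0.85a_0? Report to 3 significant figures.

With dV = 4πr²dr, the probability is ∫|Ψ|² dV over r ≤ 0.85a_0.
A² is fixed by ∫₀^∞ 4πr²|Ψ|² dr = 1, i.e. A² = (3·π·a_0^5)^(−1).
In terms of u = r/a_0 (A², 4π and the length scale all cancel between numerator and denominator), P = [∫_{0}^{0.85} u^4·e^(-2·u) du] / [∫_{0}^{∞} u^4·e^(-2·u) du].
An antiderivative of u^4·e^(-2·u) is -(u^4/2 + u^3 + 3·u^2/2 + 3·u/2 + 3/4)·e^(-2·u); evaluating from 0 to 0.85 gives ≈ 0.022211, while the full integral is 3/4.
Taking the ratio yields P = 0.02961.

P ≈ 0.0296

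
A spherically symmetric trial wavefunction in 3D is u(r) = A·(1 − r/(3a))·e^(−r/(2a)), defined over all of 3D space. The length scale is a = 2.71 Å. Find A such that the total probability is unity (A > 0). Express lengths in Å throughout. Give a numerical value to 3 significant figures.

A ≈ 0.0774 Å^(-3/2)

Require ∫ |u|² 4πr² dr = 1 over the whole domain.
The angular integral contributes 4π, leaving ∫₀^∞ r²|u|² dr.
Recall ∫₀^∞ r^m e^(−r/β) dr = m!·β^(m+1), the integral (without the A² prefactor) comes out to 8·π·a^3/3.
Substituting a = 2.71 gives A² = 0.005998, so A = 0.07744.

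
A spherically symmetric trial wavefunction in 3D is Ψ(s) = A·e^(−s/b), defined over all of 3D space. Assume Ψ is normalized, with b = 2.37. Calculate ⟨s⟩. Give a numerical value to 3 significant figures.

The expectation value is the |Ψ|²-weighted average of s: ∫ s|Ψ|² 4πs² ds.
Recall ∫₀^∞ s^m e^(−s/β) ds = m!·β^(m+1), since the A² factors cancel between numerator and denominator, ⟨s⟩ = 3·b/2.
Putting b = 2.37 gives 3.555.

⟨s⟩ ≈ 3.56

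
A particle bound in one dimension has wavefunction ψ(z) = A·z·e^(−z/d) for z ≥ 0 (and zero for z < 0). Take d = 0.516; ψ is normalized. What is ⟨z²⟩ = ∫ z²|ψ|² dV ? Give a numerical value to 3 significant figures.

⟨z^2⟩ ≈ 0.799

The expectation value is the |ψ|²-weighted average of z^2: ∫ z^2|ψ|² dz.
Recall ∫₀^∞ z^m e^(−z/β) dz = m!·β^(m+1), evaluating both integrals, ⟨z²⟩ = 3·d^2.
Putting d = 0.516 gives 0.7988.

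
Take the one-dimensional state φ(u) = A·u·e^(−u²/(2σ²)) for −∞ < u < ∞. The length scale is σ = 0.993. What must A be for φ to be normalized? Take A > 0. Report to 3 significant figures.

A ≈ 1.07

Normalization requires ∫|φ|² du = 1, integrated from −∞ to ∞.
Carrying out the integral gives A² · √(π)·σ^3/2.
So A² = (√(π)·σ^3/2)^(−1).
Plugging in σ = 0.993 yields A = 1.074.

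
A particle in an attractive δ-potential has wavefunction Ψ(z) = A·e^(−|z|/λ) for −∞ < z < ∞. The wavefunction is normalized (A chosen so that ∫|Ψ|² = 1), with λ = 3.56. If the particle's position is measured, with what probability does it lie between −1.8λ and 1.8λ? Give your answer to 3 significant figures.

P ≈ 0.973

The probability is P = ∫ |Ψ|² dz over [−1.8λ, 1.8λ].
With A² fixed by ∫|Ψ|² = 1, i.e. A² = (λ)^(−1), substitute and integrate.
Both integrals are even about z = 0, so only the z ≥ 0 halves are needed (the factors of 2 cancel). Let u = z/λ; then A² and the length scale cancel, so P = ∫_{0}^{1.8} e^(-2·u) du ÷ ∫_{0}^{∞} e^(-2·u) du.
With ∫ e^(-2·u) du = -e^(-2·u)/2 + C, the region integral is 1/2 - e^(-18/5)/2 and the full one is 1/2.
The result is P = 0.9727.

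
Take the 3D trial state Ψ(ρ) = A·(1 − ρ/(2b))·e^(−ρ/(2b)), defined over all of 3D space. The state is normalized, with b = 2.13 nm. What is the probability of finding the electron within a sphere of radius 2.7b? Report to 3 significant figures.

With dV = 4πρ²dρ, the probability is ∫|Ψ|² dV over ρ ≤ 2.7b.
Normalization gives A² = 1/(8·π·b^3).
In terms of u = ρ/b (A², 4π and the length scale all cancel between numerator and denominator), P = [∫_{0}^{2.7} u^2·(1 - u/2)^2·e^(-u) du] / [∫_{0}^{∞} u^2·(1 - u/2)^2·e^(-u) du].
An antiderivative of u^2·(1 - u/2)^2·e^(-u) is -(u^4/4 + u^2 + 2·u + 2)·e^(-u); evaluating from 0 to 2.7 gives ≈ 0.11986, while the full integral is 2.
The region integral divided by the full integral gives P = 0.05993.

P ≈ 0.0599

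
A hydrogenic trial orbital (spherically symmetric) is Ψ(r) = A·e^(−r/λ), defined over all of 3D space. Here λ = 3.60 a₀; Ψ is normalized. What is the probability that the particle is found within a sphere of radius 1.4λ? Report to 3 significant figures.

P ≈ 0.531

P = ∫ |Ψ|² 4πr² dr over r ≤ 1.4λ.
A² is fixed by ∫₀^∞ 4πr²|Ψ|² dr = 1, i.e. A² = (π·λ^3)^(−1).
Substituting u = r/λ, A², 4π and the length scale all cancel in the ratio: P = ∫_{0}^{1.4} u^2·e^(-2·u) du / ∫_{0}^{∞} u^2·e^(-2·u) du.
Using ∫ u^2·e^(-2·u) du = -(2·u^2 + 2·u + 1)·e^(-2·u)/4, the numerator is 1/4 - 193·e^(-14/5)/100 and the denominator is 1/4.
The region integral divided by the full integral gives P = 0.5305.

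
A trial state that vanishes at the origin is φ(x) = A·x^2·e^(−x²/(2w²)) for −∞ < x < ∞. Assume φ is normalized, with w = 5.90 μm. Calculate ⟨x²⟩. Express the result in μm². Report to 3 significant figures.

⟨x^2⟩ ≈ 87.0 μm^2

By definition ⟨x²⟩ = ∫ x^2 |φ(x)|² dx.
Using the Gaussian integral ∫_{−∞}^{∞} e^(−αx²) dx = √(π/α), since the A² factors cancel between numerator and denominator, ⟨x²⟩ = 5·w^2/2.
With w = 5.90, ⟨x^2⟩ = 87.03.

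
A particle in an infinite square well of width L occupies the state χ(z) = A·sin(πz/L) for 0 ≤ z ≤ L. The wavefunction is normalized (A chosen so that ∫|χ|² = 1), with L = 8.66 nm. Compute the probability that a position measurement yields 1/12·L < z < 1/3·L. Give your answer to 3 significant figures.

P ≈ 0.192

P = ∫_{1/12·L}^{1/3·L} |χ(z)|² dz.
The normalization integral ∫|χ|²dz over the whole domain equals L/2·A², and A² cancels in the ratio.
Let u = z/L; then A² and the length scale cancel, so P = ∫_{1/12}^{1/3} sin(π·u)^2 du ÷ ∫_{0}^{1} sin(π·u)^2 du.
With ∫ sin(π·u)^2 du = u/2 - sin(2·π·u)/(4·π) + C, the region integral is -√(3)/(8·π) + 1/(8·π) + 1/8 and the full one is 1/2.
Evaluating gives P = (-√(3) + 1 + π)/(4·π).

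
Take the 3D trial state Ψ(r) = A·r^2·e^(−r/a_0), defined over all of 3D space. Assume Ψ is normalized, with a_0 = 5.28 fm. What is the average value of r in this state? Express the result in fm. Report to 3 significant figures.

⟨r⟩ = ∫ r |Ψ|² 4πr² dr over the full domain.
The ratio of the moment integral to the normalization integral gives ⟨r⟩ = 7·a_0/2.
With a_0 = 5.28, ⟨r⟩ = 18.48.

⟨r⟩ ≈ 18.5 fm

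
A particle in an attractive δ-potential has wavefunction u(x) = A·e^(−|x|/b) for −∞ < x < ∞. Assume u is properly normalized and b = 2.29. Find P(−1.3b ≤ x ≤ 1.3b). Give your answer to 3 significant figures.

P ≈ 0.926

P = ∫_{−1.3b}^{1.3b} |u(x)|² dx.
With A² fixed by ∫|u|² = 1, i.e. A² = (b)^(−1), substitute and integrate.
Both integrals are even about x = 0, so only the x ≥ 0 halves are needed (the factors of 2 cancel). Let t = x/b; then A² and the length scale cancel, so P = ∫_{0}^{1.3} e^(-2·t) dt ÷ ∫_{0}^{∞} e^(-2·t) dt.
With ∫ e^(-2·t) dt = -e^(-2·t)/2 + C, the region integral is 1/2 - e^(-13/5)/2 and the full one is 1/2.
Evaluating gives P = 0.9257.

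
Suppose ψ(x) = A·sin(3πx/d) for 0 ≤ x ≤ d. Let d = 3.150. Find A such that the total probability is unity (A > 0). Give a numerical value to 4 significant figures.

A ≈ 0.7968

Require ∫ |ψ|² dx = 1 over the whole domain.
With ∫₀^d sin²(nπx/d) dx = d/2, the integral (without the A² prefactor) comes out to d/2.
Hence A² = 1/[d/2].
Plugging in d = 3.150 yields A = 0.79682.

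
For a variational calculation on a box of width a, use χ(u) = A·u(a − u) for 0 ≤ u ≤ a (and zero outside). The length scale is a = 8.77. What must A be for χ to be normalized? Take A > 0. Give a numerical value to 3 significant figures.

A ≈ 0.0240

The normalization condition is ∫|χ|² du = 1 from 0 to a.
Expanding the polynomial and integrating term by term, carrying out the integral gives A² · a^5/30.
Plugging in a = 8.77 yields A = 0.02405.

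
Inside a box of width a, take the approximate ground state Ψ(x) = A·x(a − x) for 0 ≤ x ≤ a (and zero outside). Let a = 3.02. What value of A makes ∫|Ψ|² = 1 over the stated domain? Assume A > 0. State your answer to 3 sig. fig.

We need A² ∫|f|² dx = 1, taking the integral from 0 to a.
Expanding the polynomial and integrating term by term, the integral (without the A² prefactor) comes out to a^5/30.
With a = 3.02: A² = 0.1194 and A = 0.3456.

A ≈ 0.346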